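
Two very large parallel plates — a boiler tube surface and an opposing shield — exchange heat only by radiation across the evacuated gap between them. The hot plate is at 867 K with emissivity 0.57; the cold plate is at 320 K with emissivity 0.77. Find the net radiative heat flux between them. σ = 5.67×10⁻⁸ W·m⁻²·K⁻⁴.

q ≈ 15300 W/m²

For two infinite grey parallel plates, q = σ(T₁⁴ − T₂⁴)/(1/ε₁ + 1/ε₂ − 1).
T₁⁴ − T₂⁴ = 5.650×10¹¹ − 1.049×10¹⁰ = 5.546×10¹¹ K⁴.
1/ε₁ + 1/ε₂ − 1 = 1.754 + 1.299 − 1 = 2.053.
q = 5.67×10⁻⁸ × 5.546×10¹¹ / 2.053.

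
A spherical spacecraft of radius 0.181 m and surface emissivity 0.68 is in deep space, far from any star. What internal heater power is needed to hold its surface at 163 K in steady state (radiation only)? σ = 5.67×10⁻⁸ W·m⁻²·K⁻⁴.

P = εσ·4πr²·T⁴.
4πr² = 0.4117 m²; T⁴ = 7.059×10⁸ K⁴.
P = 0.68·5.67×10⁻⁸·0.4117·7.059×10⁸.

P ≈ 11.2 W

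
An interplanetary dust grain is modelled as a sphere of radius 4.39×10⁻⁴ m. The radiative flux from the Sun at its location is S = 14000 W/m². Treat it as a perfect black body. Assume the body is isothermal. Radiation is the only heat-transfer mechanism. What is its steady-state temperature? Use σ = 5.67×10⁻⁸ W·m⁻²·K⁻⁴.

T ≈ 498 K

At equilibrium, absorbed power = emitted power.
Absorbing cross-section = πr² = 6.055×10⁻⁷ m²; emitting surface = 4πr² = 2.422×10⁻⁶ m² (ratio 4).
S·A_cross = εσ·A_surf·T⁴  ⇒  T⁴ = S/(4σ).
T⁴ = 1.00·14000/(4·5.67×10⁻⁸) = 6.173×10¹⁰ K⁴.
T = (6.173×10¹⁰)^(1/4).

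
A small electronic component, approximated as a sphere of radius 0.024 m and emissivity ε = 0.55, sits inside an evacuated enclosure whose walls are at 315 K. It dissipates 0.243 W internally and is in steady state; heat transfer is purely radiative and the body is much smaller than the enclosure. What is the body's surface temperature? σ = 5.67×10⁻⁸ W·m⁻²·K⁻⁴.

For a small grey body in a large enclosure, net radiated power = εσA(T⁴ − T_w⁴).
Steady state: P = εσA(T⁴ − T_w⁴) with A = 4πr² = 0.007238 m².
T⁴ = P/(εσA) + T_w⁴ = 0.243/(0.55·5.67×10⁻⁸·0.007238) + (315)⁴
    = 1.077×10⁹ + 9.846×10⁹ = 1.092×10¹⁰ K⁴.

T ≈ 323 K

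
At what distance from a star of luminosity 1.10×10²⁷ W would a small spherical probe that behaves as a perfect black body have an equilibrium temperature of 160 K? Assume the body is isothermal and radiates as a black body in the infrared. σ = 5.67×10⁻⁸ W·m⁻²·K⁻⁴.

d ≈ 7.67×10¹¹ m

For an isothermal black-emitting sphere, (1−a)S·πr² = σ·4πr²·T⁴ ⇒ S = 4σT⁴/(1−a).
S = 4·5.67×10⁻⁸·(160)⁴/1.00 = 148.6 W/m².
Flux falls as S = L/(4πd²), so d = √(L/(4πS)) = √(1.10×10²⁷/(4π·148.6)).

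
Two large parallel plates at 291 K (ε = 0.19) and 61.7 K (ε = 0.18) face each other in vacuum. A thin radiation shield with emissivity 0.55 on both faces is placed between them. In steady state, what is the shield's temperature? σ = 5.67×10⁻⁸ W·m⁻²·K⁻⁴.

T_s ≈ 246 K

In steady state the net flux on the hot side equals that on the cold side.
σ(T₁⁴−T_s⁴)/D₁ = σ(T_s⁴−T₂⁴)/D₂, with D₁ = 1/ε₁+1/ε_s−1 = 6.081, D₂ = 1/ε_s+1/ε₂−1 = 6.374.
Solve for T_s⁴: T_s⁴ = (D₂·T₁⁴ + D₁·T₂⁴)/(D₁+D₂) = 3.677×10⁹ K⁴.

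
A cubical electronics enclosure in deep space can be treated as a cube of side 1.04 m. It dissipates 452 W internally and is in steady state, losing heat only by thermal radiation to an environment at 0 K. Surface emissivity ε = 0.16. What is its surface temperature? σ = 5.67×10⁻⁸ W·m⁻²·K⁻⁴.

T ≈ 296 K

Steady state: internal power = radiated power, P = εσA T⁴.
Radiating area A = 6L² = 6.490 m².
T⁴ = P/(εσA) = 452/(0.16·5.67×10⁻⁸·6.490) = 7.677×10⁹ K⁴.
T = (7.677×10⁹)^(1/4).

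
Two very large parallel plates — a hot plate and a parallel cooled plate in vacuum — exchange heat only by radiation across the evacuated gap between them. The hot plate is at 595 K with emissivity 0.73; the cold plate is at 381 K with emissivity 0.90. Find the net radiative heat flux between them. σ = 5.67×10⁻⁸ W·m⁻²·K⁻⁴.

q ≈ 3990 W/m²

For two infinite grey parallel plates, q = σ(T₁⁴ − T₂⁴)/(1/ε₁ + 1/ε₂ − 1).
T₁⁴ − T₂⁴ = 1.253×10¹¹ − 2.107×10¹⁰ = 1.043×10¹¹ K⁴.
1/ε₁ + 1/ε₂ − 1 = 1.370 + 1.111 − 1 = 1.481.
q = 5.67×10⁻⁸ × 1.043×10¹¹ / 1.481.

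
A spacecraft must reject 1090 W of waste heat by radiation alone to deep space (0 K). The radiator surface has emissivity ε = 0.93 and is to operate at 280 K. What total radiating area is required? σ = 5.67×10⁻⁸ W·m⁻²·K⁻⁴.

A ≈ 3.36 m²

P = εσA T⁴ ⇒ A = P/(εσT⁴).
T⁴ = 6.147×10⁹ K⁴.
A = 1090/(0.93 × 5.67×10⁻⁸ × 6.147×10⁹).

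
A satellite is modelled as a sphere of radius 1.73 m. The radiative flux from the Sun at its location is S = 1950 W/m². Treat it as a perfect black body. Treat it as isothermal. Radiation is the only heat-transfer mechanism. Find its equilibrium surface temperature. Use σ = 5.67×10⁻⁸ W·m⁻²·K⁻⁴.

At equilibrium, absorbed power = emitted power.
Absorbing cross-section = πr² = 9.402 m²; emitting surface = 4πr² = 37.61 m² (ratio 4).
S·A_cross = εσ·A_surf·T⁴  ⇒  T⁴ = S/(4σ).
T⁴ = 1.00·1950/(4·5.67×10⁻⁸) = 8.598×10⁹ K⁴.
T = (8.598×10⁹)^(1/4).

T ≈ 305 K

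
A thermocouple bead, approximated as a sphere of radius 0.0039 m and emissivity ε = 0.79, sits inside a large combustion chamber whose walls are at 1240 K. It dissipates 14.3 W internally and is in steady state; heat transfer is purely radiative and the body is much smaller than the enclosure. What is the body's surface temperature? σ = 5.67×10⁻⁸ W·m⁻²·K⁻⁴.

T ≈ 1420 K

For a small grey body in a large enclosure, net radiated power = εσA(T⁴ − T_w⁴).
Steady state: P = εσA(T⁴ − T_w⁴) with A = 4πr² = 1.911×10⁻⁴ m².
T⁴ = P/(εσA) + T_w⁴ = 14.3/(0.79·5.67×10⁻⁸·1.911×10⁻⁴) + (1240)⁴
    = 1.670×10¹² + 2.364×10¹² = 4.034×10¹² K⁴.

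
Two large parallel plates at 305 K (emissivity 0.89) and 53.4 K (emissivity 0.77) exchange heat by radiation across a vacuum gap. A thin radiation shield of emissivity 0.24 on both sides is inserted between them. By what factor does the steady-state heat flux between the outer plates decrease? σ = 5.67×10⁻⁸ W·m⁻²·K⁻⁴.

factor ≈ 6.16

Without shield: q₀ = σΔ(T⁴)/(1/ε₁+1/ε₂−1) with denominator 1.422.
With shield the two gaps are in series; the resistances add: (1/ε₁+1/ε_s−1)+(1/ε_s+1/ε₂−1) = 4.290+4.465 = 8.756.
Heat-flux ratio q₀/q = 8.756/1.422.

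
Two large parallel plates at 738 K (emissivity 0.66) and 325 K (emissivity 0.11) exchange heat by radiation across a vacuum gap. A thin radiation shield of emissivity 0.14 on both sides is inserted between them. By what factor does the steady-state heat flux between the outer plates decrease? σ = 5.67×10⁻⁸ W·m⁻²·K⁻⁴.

Without shield: q₀ = σΔ(T⁴)/(1/ε₁+1/ε₂−1) with denominator 9.606.
With shield the two gaps are in series; the resistances add: (1/ε₁+1/ε_s−1)+(1/ε_s+1/ε₂−1) = 7.658+15.23 = 22.89.
Heat-flux ratio q₀/q = 22.89/9.606.

factor ≈ 2.38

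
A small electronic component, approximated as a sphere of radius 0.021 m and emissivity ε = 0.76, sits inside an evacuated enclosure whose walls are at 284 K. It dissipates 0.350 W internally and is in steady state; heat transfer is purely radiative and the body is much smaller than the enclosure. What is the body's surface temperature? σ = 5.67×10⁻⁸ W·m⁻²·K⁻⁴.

T ≈ 299 K

For a small grey body in a large enclosure, net radiated power = εσA(T⁴ − T_w⁴).
Steady state: P = εσA(T⁴ − T_w⁴) with A = 4πr² = 0.005542 m².
T⁴ = P/(εσA) + T_w⁴ = 0.350/(0.76·5.67×10⁻⁸·0.005542) + (284)⁴
    = 1.466×10⁹ + 6.505×10⁹ = 7.971×10⁹ K⁴.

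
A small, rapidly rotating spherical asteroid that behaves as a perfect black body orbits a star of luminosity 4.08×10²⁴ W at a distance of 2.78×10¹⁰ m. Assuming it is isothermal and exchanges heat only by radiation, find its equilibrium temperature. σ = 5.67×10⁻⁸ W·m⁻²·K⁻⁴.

First find the stellar flux at distance d: S = L/(4πd²) = 4.08×10²⁴/(4π·(2.78×10¹⁰)²) = 420.1 W/m².
For an isothermal sphere, absorbed (1−a)S·πr² = emitted σ·4πr²·T⁴, so T⁴ = (1−a)S/(4σ).
T⁴ = 1.00·420.1/(4·5.67×10⁻⁸) = 1.852×10⁹ K⁴.

T ≈ 207 K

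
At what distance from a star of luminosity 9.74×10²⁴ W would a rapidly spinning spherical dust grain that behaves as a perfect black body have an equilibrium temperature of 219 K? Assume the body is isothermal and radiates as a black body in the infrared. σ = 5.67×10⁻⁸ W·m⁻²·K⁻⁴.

For an isothermal black-emitting sphere, (1−a)S·πr² = σ·4πr²·T⁴ ⇒ S = 4σT⁴/(1−a).
S = 4·5.67×10⁻⁸·(219)⁴/1.00 = 521.7 W/m².
Flux falls as S = L/(4πd²), so d = √(L/(4πS)) = √(9.74×10²⁴/(4π·521.7)).

d ≈ 3.85×10¹⁰ m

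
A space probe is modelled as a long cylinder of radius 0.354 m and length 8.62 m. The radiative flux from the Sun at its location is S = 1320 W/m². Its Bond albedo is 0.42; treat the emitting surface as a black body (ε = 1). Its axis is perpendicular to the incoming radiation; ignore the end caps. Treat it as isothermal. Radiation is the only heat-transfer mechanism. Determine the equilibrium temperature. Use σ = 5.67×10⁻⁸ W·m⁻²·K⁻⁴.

T ≈ 256 K

At equilibrium, absorbed power = emitted power.
Absorbing cross-section = 2rL = 6.103 m²; emitting surface = 2πrL = 19.17 m² (ratio π).
(1−a)S·A_cross = εσ·A_surf·T⁴  ⇒  T⁴ = (1−a)S/(πσ).
T⁴ = 0.580·1320/(π·5.67×10⁻⁸) = 4.298×10⁹ K⁴.
T = (4.298×10⁹)^(1/4).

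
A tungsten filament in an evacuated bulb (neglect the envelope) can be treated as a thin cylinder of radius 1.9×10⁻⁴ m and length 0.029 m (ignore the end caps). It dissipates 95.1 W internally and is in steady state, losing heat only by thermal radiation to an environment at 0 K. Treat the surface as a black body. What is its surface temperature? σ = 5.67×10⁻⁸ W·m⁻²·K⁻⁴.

Steady state: internal power = radiated power, P = εσA T⁴.
Radiating area A = 2πrL = 3.462×10⁻⁵ m².
T⁴ = P/(εσA) = 95.1/(1.0·5.67×10⁻⁸·3.462×10⁻⁵) = 4.845×10¹³ K⁴.
T = (4.845×10¹³)^(1/4).

T ≈ 2640 K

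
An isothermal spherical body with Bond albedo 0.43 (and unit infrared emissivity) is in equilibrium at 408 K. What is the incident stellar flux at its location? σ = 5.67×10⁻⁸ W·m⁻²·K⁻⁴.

(1−a)S·πr² = σ·4πr²·T⁴ ⇒ S = 4σT⁴/(1−a).
S = 4·5.67×10⁻⁸·2.771×10¹⁰/0.570.

S ≈ 11000 W/m²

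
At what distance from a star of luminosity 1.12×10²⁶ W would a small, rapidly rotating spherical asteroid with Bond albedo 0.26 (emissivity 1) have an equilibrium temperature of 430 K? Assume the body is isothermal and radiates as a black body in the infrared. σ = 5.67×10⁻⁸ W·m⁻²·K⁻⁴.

d ≈ 2.92×10¹⁰ m

For an isothermal black-emitting sphere, (1−a)S·πr² = σ·4πr²·T⁴ ⇒ S = 4σT⁴/(1−a).
S = 4·5.67×10⁻⁸·(430)⁴/0.740 = 10480 W/m².
Flux falls as S = L/(4πd²), so d = √(L/(4πS)) = √(1.12×10²⁶/(4π·10480)).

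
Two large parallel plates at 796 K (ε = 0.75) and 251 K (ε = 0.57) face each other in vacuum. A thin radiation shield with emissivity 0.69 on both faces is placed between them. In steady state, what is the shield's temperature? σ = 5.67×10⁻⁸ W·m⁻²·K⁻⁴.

T_s ≈ 688 K

In steady state the net flux on the hot side equals that on the cold side.
σ(T₁⁴−T_s⁴)/D₁ = σ(T_s⁴−T₂⁴)/D₂, with D₁ = 1/ε₁+1/ε_s−1 = 1.783, D₂ = 1/ε_s+1/ε₂−1 = 2.204.
Solve for T_s⁴: T_s⁴ = (D₂·T₁⁴ + D₁·T₂⁴)/(D₁+D₂) = 2.237×10¹¹ K⁴.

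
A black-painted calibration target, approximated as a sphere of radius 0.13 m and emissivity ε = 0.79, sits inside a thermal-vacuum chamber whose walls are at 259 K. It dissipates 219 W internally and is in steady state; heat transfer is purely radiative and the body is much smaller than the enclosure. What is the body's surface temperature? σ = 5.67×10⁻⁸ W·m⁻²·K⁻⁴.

For a small grey body in a large enclosure, net radiated power = εσA(T⁴ − T_w⁴).
Steady state: P = εσA(T⁴ − T_w⁴) with A = 4πr² = 0.2124 m².
T⁴ = P/(εσA) + T_w⁴ = 219/(0.79·5.67×10⁻⁸·0.2124) + (259)⁴
    = 2.302×10¹⁰ + 4.500×10⁹ = 2.752×10¹⁰ K⁴.

T ≈ 407 K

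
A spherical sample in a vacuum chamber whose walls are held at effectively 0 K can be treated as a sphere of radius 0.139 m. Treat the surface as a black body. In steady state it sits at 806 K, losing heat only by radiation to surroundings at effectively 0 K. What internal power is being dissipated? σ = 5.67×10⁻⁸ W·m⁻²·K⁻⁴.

P ≈ 5810 W

Steady state: P = εσA T⁴.
A = 4πr² = 0.2428 m²; T⁴ = (806)⁴ = 4.220×10¹¹ K⁴.
P = 1.0 × 5.67×10⁻⁸ × 0.2428 × 4.220×10¹¹.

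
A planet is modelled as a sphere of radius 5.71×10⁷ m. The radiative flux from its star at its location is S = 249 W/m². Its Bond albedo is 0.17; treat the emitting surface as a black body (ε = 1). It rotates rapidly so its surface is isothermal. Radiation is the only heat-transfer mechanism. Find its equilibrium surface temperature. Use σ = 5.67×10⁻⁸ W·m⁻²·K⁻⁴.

At equilibrium, absorbed power = emitted power.
Absorbing cross-section = πr² = 1.024×10¹⁶ m²; emitting surface = 4πr² = 4.097×10¹⁶ m² (ratio 4).
(1−a)S·A_cross = εσ·A_surf·T⁴  ⇒  T⁴ = (1−a)S/(4σ).
T⁴ = 0.830·249/(4·5.67×10⁻⁸) = 9.112×10⁸ K⁴.
T = (9.112×10⁸)^(1/4).

T ≈ 174 K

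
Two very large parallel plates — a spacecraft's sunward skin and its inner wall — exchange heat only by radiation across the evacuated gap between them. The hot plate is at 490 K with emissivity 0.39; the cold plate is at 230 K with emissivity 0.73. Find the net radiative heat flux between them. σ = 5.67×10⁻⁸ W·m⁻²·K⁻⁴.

q ≈ 1060 W/m²

For two infinite grey parallel plates, q = σ(T₁⁴ − T₂⁴)/(1/ε₁ + 1/ε₂ − 1).
T₁⁴ − T₂⁴ = 5.765×10¹⁰ − 2.798×10⁹ = 5.485×10¹⁰ K⁴.
1/ε₁ + 1/ε₂ − 1 = 2.564 + 1.370 − 1 = 2.934.
q = 5.67×10⁻⁸ × 5.485×10¹⁰ / 2.934.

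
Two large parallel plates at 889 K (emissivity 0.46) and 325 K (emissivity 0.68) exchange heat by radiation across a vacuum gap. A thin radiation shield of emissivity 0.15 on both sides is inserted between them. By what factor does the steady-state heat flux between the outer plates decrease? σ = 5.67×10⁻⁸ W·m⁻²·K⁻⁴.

Without shield: q₀ = σΔ(T⁴)/(1/ε₁+1/ε₂−1) with denominator 2.645.
With shield the two gaps are in series; the resistances add: (1/ε₁+1/ε_s−1)+(1/ε_s+1/ε₂−1) = 7.841+7.137 = 14.98.
Heat-flux ratio q₀/q = 14.98/2.645.

factor ≈ 5.66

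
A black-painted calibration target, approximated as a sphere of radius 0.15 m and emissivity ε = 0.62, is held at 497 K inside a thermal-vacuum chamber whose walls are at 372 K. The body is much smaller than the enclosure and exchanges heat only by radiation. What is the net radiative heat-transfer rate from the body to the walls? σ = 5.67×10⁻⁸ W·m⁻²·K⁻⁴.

For a small grey body in a large enclosure: P_net = εσA(T_body⁴ − T_wall⁴).
A = 4πr² = 0.2827 m²; T_body⁴ − T_wall⁴ = 6.101×10¹⁰ − 1.915×10¹⁰ = 4.186×10¹⁰ K⁴.
|P_net| = 0.62·5.67×10⁻⁸·0.2827·4.186×10¹⁰.

P_net ≈ 416 W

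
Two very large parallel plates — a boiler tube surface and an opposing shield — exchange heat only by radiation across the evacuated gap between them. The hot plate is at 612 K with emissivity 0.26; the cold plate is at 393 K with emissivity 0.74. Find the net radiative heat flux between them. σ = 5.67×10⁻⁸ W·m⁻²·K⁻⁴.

q ≈ 1570 W/m²

For two infinite grey parallel plates, q = σ(T₁⁴ − T₂⁴)/(1/ε₁ + 1/ε₂ − 1).
T₁⁴ − T₂⁴ = 1.403×10¹¹ − 2.385×10¹⁰ = 1.164×10¹¹ K⁴.
1/ε₁ + 1/ε₂ − 1 = 3.846 + 1.351 − 1 = 4.198.
q = 5.67×10⁻⁸ × 1.164×10¹¹ / 4.198.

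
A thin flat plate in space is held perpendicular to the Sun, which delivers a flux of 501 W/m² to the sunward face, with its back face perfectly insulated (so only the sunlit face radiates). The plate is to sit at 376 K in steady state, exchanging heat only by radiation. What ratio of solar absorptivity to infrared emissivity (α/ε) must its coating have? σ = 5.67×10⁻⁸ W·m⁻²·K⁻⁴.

α/ε ≈ 2.26

Balance: αS·A = εσ·1A·T⁴ ⇒ α/ε = σT⁴/S.
α/ε = 5.67×10⁻⁸·(376)⁴/501 = 5.67×10⁻⁸·1.999×10¹⁰/501.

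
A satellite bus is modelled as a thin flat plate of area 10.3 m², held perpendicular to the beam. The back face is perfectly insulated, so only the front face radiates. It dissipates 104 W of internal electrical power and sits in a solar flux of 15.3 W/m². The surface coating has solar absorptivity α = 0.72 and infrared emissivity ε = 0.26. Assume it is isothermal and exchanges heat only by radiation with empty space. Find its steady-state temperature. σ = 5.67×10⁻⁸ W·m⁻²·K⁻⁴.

T ≈ 195 K

At steady state, absorbed solar power + internal power = radiated power.
Absorbed: α·S·A_cross = 0.72·15.3·10.30 = 113.5 W (cross-section A).
Total input = 113.5 + 104 = 217.5 W.
Radiated: εσ·A_surf·T⁴ with A_surf = A = 10.30 m².
T⁴ = 217.5/(0.26·5.67×10⁻⁸·10.30) = 1.432×10⁹ K⁴.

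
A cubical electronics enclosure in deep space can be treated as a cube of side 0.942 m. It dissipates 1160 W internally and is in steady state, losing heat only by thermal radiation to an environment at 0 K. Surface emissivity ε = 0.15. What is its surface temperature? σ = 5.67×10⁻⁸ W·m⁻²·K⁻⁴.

T ≈ 400 K

Steady state: internal power = radiated power, P = εσA T⁴.
Radiating area A = 6L² = 5.324 m².
T⁴ = P/(εσA) = 1160/(0.15·5.67×10⁻⁸·5.324) = 2.562×10¹⁰ K⁴.
T = (2.562×10¹⁰)^(1/4).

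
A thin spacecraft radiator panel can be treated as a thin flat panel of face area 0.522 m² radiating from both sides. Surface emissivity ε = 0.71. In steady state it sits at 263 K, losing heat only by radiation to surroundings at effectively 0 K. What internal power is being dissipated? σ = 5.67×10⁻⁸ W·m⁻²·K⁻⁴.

P ≈ 201 W

Steady state: P = εσA T⁴.
A = 2·0.522 = 1.044 m²; T⁴ = (263)⁴ = 4.784×10⁹ K⁴.
P = 0.71 × 5.67×10⁻⁸ × 1.044 × 4.784×10⁹.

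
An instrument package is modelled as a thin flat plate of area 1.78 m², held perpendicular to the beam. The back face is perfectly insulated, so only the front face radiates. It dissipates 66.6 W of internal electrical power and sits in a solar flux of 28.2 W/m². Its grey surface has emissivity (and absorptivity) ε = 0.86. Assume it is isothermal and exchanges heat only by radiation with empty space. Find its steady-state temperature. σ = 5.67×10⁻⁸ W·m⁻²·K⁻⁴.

At steady state, absorbed solar power + internal power = radiated power.
Absorbed: α·S·A_cross = 0.86·28.2·1.780 = 43.17 W (cross-section A).
Total input = 43.17 + 66.6 = 109.8 W.
Radiated: εσ·A_surf·T⁴ with A_surf = A = 1.780 m².
T⁴ = 109.8/(0.86·5.67×10⁻⁸·1.780) = 1.265×10⁹ K⁴.

T ≈ 189 K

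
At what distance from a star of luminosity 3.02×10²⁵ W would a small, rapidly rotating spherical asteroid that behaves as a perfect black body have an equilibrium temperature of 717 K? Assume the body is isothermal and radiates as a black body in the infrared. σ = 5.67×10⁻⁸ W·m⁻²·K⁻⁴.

d ≈ 6.33×10⁹ m

For an isothermal black-emitting sphere, (1−a)S·πr² = σ·4πr²·T⁴ ⇒ S = 4σT⁴/(1−a).
S = 4·5.67×10⁻⁸·(717)⁴/1.00 = 59940 W/m².
Flux falls as S = L/(4πd²), so d = √(L/(4πS)) = √(3.02×10²⁵/(4π·59940)).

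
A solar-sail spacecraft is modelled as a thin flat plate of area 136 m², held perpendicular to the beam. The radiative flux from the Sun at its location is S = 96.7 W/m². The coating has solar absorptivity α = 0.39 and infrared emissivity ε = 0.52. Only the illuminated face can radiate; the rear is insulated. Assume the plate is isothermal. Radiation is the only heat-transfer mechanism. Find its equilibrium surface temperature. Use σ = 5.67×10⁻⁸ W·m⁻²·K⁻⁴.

At equilibrium, absorbed power = emitted power.
Absorbing cross-section = A = 136.0 m²; emitting surface = A = 136.0 m² (ratio 1).
αS·A_cross = εσ·A_surf·T⁴  ⇒  T⁴ = αS/(ε·1σ).
T⁴ = 0.390·96.7/(0.52·1·5.67×10⁻⁸) = 1.279×10⁹ K⁴.
T = (1.279×10⁹)^(1/4).

T ≈ 189 K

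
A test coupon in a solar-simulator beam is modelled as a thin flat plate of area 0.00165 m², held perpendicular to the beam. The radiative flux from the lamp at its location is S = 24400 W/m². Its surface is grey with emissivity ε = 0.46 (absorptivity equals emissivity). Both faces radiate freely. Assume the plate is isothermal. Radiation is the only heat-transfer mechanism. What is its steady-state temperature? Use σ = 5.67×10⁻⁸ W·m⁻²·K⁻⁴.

T ≈ 681 K

At equilibrium, absorbed power = emitted power.
Absorbing cross-section = A = 0.001650 m²; emitting surface = 2A = 0.003300 m² (ratio 2).
εS·A_cross = εσ·A_surf·T⁴  ⇒  T⁴ = S/(2σ)   (ε cancels).
T⁴ = 24400/(2·5.67×10⁻⁸) = 2.152×10¹¹ K⁴.
T = (2.152×10¹¹)^(1/4).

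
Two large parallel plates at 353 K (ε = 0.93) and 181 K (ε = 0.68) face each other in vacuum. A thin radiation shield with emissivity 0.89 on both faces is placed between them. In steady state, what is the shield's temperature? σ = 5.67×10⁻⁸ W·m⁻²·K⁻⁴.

In steady state the net flux on the hot side equals that on the cold side.
σ(T₁⁴−T_s⁴)/D₁ = σ(T_s⁴−T₂⁴)/D₂, with D₁ = 1/ε₁+1/ε_s−1 = 1.199, D₂ = 1/ε_s+1/ε₂−1 = 1.594.
Solve for T_s⁴: T_s⁴ = (D₂·T₁⁴ + D₁·T₂⁴)/(D₁+D₂) = 9.323×10⁹ K⁴.

T_s ≈ 311 K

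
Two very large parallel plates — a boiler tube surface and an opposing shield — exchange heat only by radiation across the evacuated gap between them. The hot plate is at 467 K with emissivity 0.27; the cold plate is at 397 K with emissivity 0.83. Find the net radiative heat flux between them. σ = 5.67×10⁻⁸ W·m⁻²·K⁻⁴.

q ≈ 330 W/m²

For two infinite grey parallel plates, q = σ(T₁⁴ − T₂⁴)/(1/ε₁ + 1/ε₂ − 1).
T₁⁴ − T₂⁴ = 4.756×10¹⁰ − 2.484×10¹⁰ = 2.272×10¹⁰ K⁴.
1/ε₁ + 1/ε₂ − 1 = 3.704 + 1.205 − 1 = 3.909.
q = 5.67×10⁻⁸ × 2.272×10¹⁰ / 3.909.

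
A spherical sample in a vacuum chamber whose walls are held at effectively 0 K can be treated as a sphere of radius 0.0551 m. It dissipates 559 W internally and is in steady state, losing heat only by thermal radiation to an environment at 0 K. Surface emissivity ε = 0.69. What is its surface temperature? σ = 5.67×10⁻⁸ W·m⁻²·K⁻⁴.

Steady state: internal power = radiated power, P = εσA T⁴.
Radiating area A = 4πr² = 0.03815 m².
T⁴ = P/(εσA) = 559/(0.69·5.67×10⁻⁸·0.03815) = 3.745×10¹¹ K⁴.
T = (3.745×10¹¹)^(1/4).

T ≈ 782 K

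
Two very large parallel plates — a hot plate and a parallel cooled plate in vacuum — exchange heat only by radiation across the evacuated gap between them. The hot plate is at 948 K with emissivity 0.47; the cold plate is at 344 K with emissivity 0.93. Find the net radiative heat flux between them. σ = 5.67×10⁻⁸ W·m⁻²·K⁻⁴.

For two infinite grey parallel plates, q = σ(T₁⁴ − T₂⁴)/(1/ε₁ + 1/ε₂ − 1).
T₁⁴ − T₂⁴ = 8.077×10¹¹ − 1.400×10¹⁰ = 7.937×10¹¹ K⁴.
1/ε₁ + 1/ε₂ − 1 = 2.128 + 1.075 − 1 = 2.203.
q = 5.67×10⁻⁸ × 7.937×10¹¹ / 2.203.

q ≈ 20400 W/m²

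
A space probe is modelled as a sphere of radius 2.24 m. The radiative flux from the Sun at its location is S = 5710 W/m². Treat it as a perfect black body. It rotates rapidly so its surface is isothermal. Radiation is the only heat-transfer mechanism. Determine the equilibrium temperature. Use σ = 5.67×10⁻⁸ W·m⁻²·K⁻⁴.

At equilibrium, absorbed power = emitted power.
Absorbing cross-section = πr² = 15.76 m²; emitting surface = 4πr² = 63.05 m² (ratio 4).
S·A_cross = εσ·A_surf·T⁴  ⇒  T⁴ = S/(4σ).
T⁴ = 1.00·5710/(4·5.67×10⁻⁸) = 2.518×10¹⁰ K⁴.
T = (2.518×10¹⁰)^(1/4).

T ≈ 398 K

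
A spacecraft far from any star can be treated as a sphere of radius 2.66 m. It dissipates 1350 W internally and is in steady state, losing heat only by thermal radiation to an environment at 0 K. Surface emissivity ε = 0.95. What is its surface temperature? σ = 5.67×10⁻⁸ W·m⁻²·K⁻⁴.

Steady state: internal power = radiated power, P = εσA T⁴.
Radiating area A = 4πr² = 88.91 m².
T⁴ = P/(εσA) = 1350/(0.95·5.67×10⁻⁸·88.91) = 2.819×10⁸ K⁴.
T = (2.819×10⁸)^(1/4).

T ≈ 130 K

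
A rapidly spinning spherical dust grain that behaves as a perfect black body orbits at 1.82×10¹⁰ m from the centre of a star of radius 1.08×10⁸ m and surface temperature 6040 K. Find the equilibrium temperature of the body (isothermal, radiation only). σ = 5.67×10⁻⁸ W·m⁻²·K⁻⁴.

The star's surface emits σT_*⁴; at distance d the flux is S = σT_*⁴(R_*/d)².
S = 5.67×10⁻⁸·(6040)⁴·(1.08×10⁸/1.82×10¹⁰)² = 2657 W/m².
For an isothermal sphere T⁴ = (1−a)S/(4σ) = 1.172×10¹⁰ K⁴.

T ≈ 329 K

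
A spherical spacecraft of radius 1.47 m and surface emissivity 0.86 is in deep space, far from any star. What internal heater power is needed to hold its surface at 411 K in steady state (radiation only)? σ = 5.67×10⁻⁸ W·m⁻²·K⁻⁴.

P ≈ 37800 W

P = εσ·4πr²·T⁴.
4πr² = 27.15 m²; T⁴ = 2.853×10¹⁰ K⁴.
P = 0.86·5.67×10⁻⁸·27.15·2.853×10¹⁰.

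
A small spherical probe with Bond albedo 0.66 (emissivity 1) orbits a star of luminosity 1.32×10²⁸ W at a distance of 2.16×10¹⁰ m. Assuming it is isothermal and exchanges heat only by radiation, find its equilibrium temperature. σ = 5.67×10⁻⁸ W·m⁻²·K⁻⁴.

First find the stellar flux at distance d: S = L/(4πd²) = 1.32×10²⁸/(4π·(2.16×10¹⁰)²) = 2.251×10⁶ W/m².
For an isothermal sphere, absorbed (1−a)S·πr² = emitted σ·4πr²·T⁴, so T⁴ = (1−a)S/(4σ).
T⁴ = 0.340·2.251×10⁶/(4·5.67×10⁻⁸) = 3.375×10¹² K⁴.

T ≈ 1360 K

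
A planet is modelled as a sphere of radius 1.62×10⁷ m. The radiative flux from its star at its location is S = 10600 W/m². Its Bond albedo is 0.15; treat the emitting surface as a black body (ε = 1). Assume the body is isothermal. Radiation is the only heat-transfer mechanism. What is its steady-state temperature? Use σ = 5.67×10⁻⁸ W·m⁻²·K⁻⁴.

At equilibrium, absorbed power = emitted power.
Absorbing cross-section = πr² = 8.245×10¹⁴ m²; emitting surface = 4πr² = 3.298×10¹⁵ m² (ratio 4).
(1−a)S·A_cross = εσ·A_surf·T⁴  ⇒  T⁴ = (1−a)S/(4σ).
T⁴ = 0.850·10600/(4·5.67×10⁻⁸) = 3.973×10¹⁰ K⁴.
T = (3.973×10¹⁰)^(1/4).

T ≈ 446 K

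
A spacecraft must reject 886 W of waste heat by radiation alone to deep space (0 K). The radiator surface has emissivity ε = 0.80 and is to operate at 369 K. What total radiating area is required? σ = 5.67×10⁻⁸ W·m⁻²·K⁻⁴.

P = εσA T⁴ ⇒ A = P/(εσT⁴).
T⁴ = 1.854×10¹⁰ K⁴.
A = 886/(0.80 × 5.67×10⁻⁸ × 1.854×10¹⁰).

A ≈ 1.05 m²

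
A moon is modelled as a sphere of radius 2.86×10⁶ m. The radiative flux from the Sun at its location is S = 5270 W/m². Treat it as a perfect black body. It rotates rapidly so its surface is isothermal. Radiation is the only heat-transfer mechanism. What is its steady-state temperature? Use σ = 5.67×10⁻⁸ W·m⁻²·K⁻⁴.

T ≈ 390 K

At equilibrium, absorbed power = emitted power.
Absorbing cross-section = πr² = 2.570×10¹³ m²; emitting surface = 4πr² = 1.028×10¹⁴ m² (ratio 4).
S·A_cross = εσ·A_surf·T⁴  ⇒  T⁴ = S/(4σ).
T⁴ = 1.00·5270/(4·5.67×10⁻⁸) = 2.324×10¹⁰ K⁴.
T = (2.324×10¹⁰)^(1/4).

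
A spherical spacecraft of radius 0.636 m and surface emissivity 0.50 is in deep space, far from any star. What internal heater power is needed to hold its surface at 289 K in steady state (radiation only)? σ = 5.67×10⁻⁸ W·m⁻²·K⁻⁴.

P = εσ·4πr²·T⁴.
4πr² = 5.083 m²; T⁴ = 6.976×10⁹ K⁴.
P = 0.50·5.67×10⁻⁸·5.083·6.976×10⁹.

P ≈ 1010 W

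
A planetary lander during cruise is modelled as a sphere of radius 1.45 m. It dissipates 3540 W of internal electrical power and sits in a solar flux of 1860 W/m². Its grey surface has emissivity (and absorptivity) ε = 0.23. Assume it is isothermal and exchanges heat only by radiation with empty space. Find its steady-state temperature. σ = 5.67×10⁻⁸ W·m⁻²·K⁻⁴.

At steady state, absorbed solar power + internal power = radiated power.
Absorbed: α·S·A_cross = 0.23·1860·6.605 = 2826 W (cross-section πr²).
Total input = 2826 + 3540 = 6366 W.
Radiated: εσ·A_surf·T⁴ with A_surf = 4πr² = 26.42 m².
T⁴ = 6366/(0.23·5.67×10⁻⁸·26.42) = 1.848×10¹⁰ K⁴.

T ≈ 369 K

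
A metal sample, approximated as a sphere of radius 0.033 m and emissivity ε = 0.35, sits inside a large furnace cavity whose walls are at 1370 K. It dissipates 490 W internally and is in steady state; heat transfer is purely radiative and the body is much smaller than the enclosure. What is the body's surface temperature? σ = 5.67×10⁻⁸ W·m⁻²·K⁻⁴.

T ≈ 1520 K

For a small grey body in a large enclosure, net radiated power = εσA(T⁴ − T_w⁴).
Steady state: P = εσA(T⁴ − T_w⁴) with A = 4πr² = 0.01368 m².
T⁴ = P/(εσA) + T_w⁴ = 490/(0.35·5.67×10⁻⁸·0.01368) + (1370)⁴
    = 1.804×10¹² + 3.523×10¹² = 5.327×10¹² K⁴.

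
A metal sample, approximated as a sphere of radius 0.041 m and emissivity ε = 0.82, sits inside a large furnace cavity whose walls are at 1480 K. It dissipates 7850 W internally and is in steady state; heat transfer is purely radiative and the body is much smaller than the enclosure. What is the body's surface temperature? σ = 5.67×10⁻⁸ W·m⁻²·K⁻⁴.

For a small grey body in a large enclosure, net radiated power = εσA(T⁴ − T_w⁴).
Steady state: P = εσA(T⁴ − T_w⁴) with A = 4πr² = 0.02112 m².
T⁴ = P/(εσA) + T_w⁴ = 7850/(0.82·5.67×10⁻⁸·0.02112) + (1480)⁴
    = 7.993×10¹² + 4.798×10¹² = 1.279×10¹³ K⁴.

T ≈ 1890 K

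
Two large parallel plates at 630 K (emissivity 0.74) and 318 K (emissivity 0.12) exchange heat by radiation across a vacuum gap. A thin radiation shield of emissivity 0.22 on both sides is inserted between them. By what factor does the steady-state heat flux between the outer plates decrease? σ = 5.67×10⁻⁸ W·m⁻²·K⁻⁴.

factor ≈ 1.93

Without shield: q₀ = σΔ(T⁴)/(1/ε₁+1/ε₂−1) with denominator 8.685.
With shield the two gaps are in series; the resistances add: (1/ε₁+1/ε_s−1)+(1/ε_s+1/ε₂−1) = 4.897+11.88 = 16.78.
Heat-flux ratio q₀/q = 16.78/8.685.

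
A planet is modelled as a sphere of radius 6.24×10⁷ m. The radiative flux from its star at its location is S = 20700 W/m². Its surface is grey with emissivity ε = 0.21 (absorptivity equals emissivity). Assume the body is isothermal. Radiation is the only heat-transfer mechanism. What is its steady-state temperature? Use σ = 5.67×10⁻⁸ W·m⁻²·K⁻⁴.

At equilibrium, absorbed power = emitted power.
Absorbing cross-section = πr² = 1.223×10¹⁶ m²; emitting surface = 4πr² = 4.893×10¹⁶ m² (ratio 4).
εS·A_cross = εσ·A_surf·T⁴  ⇒  T⁴ = S/(4σ)   (ε cancels).
T⁴ = 20700/(4·5.67×10⁻⁸) = 9.127×10¹⁰ K⁴.
T = (9.127×10¹⁰)^(1/4).

T ≈ 550 K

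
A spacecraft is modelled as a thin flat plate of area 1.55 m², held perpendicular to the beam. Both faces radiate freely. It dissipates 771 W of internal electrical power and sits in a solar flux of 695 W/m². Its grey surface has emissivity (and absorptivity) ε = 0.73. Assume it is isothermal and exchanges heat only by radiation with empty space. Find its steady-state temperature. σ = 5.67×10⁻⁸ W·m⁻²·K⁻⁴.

T ≈ 332 K

At steady state, absorbed solar power + internal power = radiated power.
Absorbed: α·S·A_cross = 0.73·695·1.550 = 786.4 W (cross-section A).
Total input = 786.4 + 771 = 1557 W.
Radiated: εσ·A_surf·T⁴ with A_surf = 2A = 3.100 m².
T⁴ = 1557/(0.73·5.67×10⁻⁸·3.100) = 1.214×10¹⁰ K⁴.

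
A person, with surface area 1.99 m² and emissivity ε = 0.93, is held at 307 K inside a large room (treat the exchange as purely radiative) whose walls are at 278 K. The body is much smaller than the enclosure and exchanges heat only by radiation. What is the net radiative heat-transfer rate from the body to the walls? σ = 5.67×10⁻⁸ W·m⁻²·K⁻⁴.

P_net ≈ 305 W

For a small grey body in a large enclosure: P_net = εσA(T_body⁴ − T_wall⁴).
A = 1.99 m²; T_body⁴ − T_wall⁴ = 8.883×10⁹ − 5.973×10⁹ = 2.910×10⁹ K⁴.
|P_net| = 0.93·5.67×10⁻⁸·1.990·2.910×10⁹.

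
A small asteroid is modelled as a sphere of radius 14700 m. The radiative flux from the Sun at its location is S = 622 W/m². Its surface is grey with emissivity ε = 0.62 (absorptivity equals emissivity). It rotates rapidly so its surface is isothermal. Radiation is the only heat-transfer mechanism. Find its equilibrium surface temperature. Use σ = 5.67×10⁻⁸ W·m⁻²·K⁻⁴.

At equilibrium, absorbed power = emitted power.
Absorbing cross-section = πr² = 6.789×10⁸ m²; emitting surface = 4πr² = 2.715×10⁹ m² (ratio 4).
εS·A_cross = εσ·A_surf·T⁴  ⇒  T⁴ = S/(4σ)   (ε cancels).
T⁴ = 622/(4·5.67×10⁻⁸) = 2.743×10⁹ K⁴.
T = (2.743×10⁹)^(1/4).

T ≈ 229 K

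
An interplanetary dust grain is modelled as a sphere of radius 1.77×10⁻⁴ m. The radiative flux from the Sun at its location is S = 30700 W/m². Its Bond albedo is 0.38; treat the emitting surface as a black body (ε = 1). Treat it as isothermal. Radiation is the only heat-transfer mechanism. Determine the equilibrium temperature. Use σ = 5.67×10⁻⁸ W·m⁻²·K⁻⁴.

T ≈ 538 K

At equilibrium, absorbed power = emitted power.
Absorbing cross-section = πr² = 9.842×10⁻⁸ m²; emitting surface = 4πr² = 3.937×10⁻⁷ m² (ratio 4).
(1−a)S·A_cross = εσ·A_surf·T⁴  ⇒  T⁴ = (1−a)S/(4σ).
T⁴ = 0.620·30700/(4·5.67×10⁻⁸) = 8.392×10¹⁰ K⁴.
T = (8.392×10¹⁰)^(1/4).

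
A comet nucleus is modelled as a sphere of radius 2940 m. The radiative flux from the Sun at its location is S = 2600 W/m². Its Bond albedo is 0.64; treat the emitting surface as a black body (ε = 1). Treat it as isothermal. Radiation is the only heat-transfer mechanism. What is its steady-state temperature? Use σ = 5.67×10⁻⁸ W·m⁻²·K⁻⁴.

T ≈ 253 K

At equilibrium, absorbed power = emitted power.
Absorbing cross-section = πr² = 2.715×10⁷ m²; emitting surface = 4πr² = 1.086×10⁸ m² (ratio 4).
(1−a)S·A_cross = εσ·A_surf·T⁴  ⇒  T⁴ = (1−a)S/(4σ).
T⁴ = 0.360·2600/(4·5.67×10⁻⁸) = 4.127×10⁹ K⁴.
T = (4.127×10⁹)^(1/4).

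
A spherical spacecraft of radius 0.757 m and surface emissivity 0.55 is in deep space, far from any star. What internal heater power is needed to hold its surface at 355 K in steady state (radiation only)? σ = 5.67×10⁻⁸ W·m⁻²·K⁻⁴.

P ≈ 3570 W

P = εσ·4πr²·T⁴.
4πr² = 7.201 m²; T⁴ = 1.588×10¹⁰ K⁴.
P = 0.55·5.67×10⁻⁸·7.201·1.588×10¹⁰.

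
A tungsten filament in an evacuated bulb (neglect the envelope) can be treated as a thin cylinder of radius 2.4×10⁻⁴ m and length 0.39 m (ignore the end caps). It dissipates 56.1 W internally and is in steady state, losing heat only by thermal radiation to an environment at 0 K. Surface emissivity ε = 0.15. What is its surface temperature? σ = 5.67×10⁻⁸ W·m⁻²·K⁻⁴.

T ≈ 1830 K

Steady state: internal power = radiated power, P = εσA T⁴.
Radiating area A = 2πrL = 5.881×10⁻⁴ m².
T⁴ = P/(εσA) = 56.1/(0.15·5.67×10⁻⁸·5.881×10⁻⁴) = 1.122×10¹³ K⁴.
T = (1.122×10¹³)^(1/4).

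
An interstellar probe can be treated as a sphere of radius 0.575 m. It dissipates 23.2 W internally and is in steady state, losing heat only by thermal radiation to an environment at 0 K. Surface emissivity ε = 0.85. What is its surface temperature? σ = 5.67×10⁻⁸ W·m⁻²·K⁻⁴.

Steady state: internal power = radiated power, P = εσA T⁴.
Radiating area A = 4πr² = 4.155 m².
T⁴ = P/(εσA) = 23.2/(0.85·5.67×10⁻⁸·4.155) = 1.159×10⁸ K⁴.
T = (1.159×10⁸)^(1/4).

T ≈ 104 K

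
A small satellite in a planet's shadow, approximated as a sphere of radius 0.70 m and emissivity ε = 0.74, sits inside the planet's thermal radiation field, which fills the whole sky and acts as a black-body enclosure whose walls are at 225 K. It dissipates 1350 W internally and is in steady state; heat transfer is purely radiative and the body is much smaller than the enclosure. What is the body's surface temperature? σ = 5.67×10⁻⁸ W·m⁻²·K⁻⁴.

For a small grey body in a large enclosure, net radiated power = εσA(T⁴ − T_w⁴).
Steady state: P = εσA(T⁴ − T_w⁴) with A = 4πr² = 6.158 m².
T⁴ = P/(εσA) + T_w⁴ = 1350/(0.74·5.67×10⁻⁸·6.158) + (225)⁴
    = 5.225×10⁹ + 2.563×10⁹ = 7.788×10⁹ K⁴.

T ≈ 297 K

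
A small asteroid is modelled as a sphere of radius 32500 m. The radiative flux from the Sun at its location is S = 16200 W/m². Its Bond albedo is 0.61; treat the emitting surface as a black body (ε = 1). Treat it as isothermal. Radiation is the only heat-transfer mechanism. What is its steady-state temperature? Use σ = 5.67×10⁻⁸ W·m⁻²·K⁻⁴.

At equilibrium, absorbed power = emitted power.
Absorbing cross-section = πr² = 3.318×10⁹ m²; emitting surface = 4πr² = 1.327×10¹⁰ m² (ratio 4).
(1−a)S·A_cross = εσ·A_surf·T⁴  ⇒  T⁴ = (1−a)S/(4σ).
T⁴ = 0.390·16200/(4·5.67×10⁻⁸) = 2.786×10¹⁰ K⁴.
T = (2.786×10¹⁰)^(1/4).

T ≈ 409 K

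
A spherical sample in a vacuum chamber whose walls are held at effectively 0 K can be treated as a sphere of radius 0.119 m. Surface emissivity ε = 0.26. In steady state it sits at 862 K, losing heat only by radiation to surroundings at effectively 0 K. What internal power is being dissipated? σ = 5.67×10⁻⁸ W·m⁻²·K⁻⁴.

P ≈ 1450 W

Steady state: P = εσA T⁴.
A = 4πr² = 0.1780 m²; T⁴ = (862)⁴ = 5.521×10¹¹ K⁴.
P = 0.26 × 5.67×10⁻⁸ × 0.1780 × 5.521×10¹¹.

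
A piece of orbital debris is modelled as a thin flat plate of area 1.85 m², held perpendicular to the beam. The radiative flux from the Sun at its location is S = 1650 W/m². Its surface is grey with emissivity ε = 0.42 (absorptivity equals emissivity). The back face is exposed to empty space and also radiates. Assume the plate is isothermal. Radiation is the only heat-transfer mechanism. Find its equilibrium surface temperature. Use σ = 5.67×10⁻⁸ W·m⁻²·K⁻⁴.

T ≈ 347 K

At equilibrium, absorbed power = emitted power.
Absorbing cross-section = A = 1.850 m²; emitting surface = 2A = 3.700 m² (ratio 2).
εS·A_cross = εσ·A_surf·T⁴  ⇒  T⁴ = S/(2σ)   (ε cancels).
T⁴ = 1650/(2·5.67×10⁻⁸) = 1.455×10¹⁰ K⁴.
T = (1.455×10¹⁰)^(1/4).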